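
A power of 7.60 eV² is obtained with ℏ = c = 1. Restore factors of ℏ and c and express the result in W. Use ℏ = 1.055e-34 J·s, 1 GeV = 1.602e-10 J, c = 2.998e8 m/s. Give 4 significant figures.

Power is [E]/[T] = [E]²/ℏ.
1 GeV² → 1/ℏ × (1 GeV in J)² = 2.433e14 W.
Convert the energy scale: 7.60 eV² = 7.60e-18 GeV².
Result: 7.60e-18 × 2.433e14 = 1.849e-3 W.

1.849e-3 W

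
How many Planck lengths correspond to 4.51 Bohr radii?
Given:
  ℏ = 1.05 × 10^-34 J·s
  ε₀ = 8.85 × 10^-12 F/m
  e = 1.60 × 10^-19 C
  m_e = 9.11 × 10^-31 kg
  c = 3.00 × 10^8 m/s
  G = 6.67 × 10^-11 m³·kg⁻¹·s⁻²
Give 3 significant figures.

1.47 × 10^25

Bohr radius: a₀ = 4πε₀ℏ²/(m_e e²) = 5.26 × 10^-11 m
Planck length: ℓ_P = √(ℏG/c³) = 1.61 × 10^-35 m
4.51 × 5.26 × 10^-11 / 1.61 × 10^-35 = 1.47 × 10^25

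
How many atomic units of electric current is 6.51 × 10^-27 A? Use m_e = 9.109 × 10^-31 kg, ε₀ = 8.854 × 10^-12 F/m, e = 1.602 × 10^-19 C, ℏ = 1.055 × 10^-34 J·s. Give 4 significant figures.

atomic unit of electric current: I_au = e E_h/ℏ = m_e e⁵/((4πε₀)²ℏ³) = 6.612 × 10^-3 A.
6.51 × 10^-27 / 6.612 × 10^-3 = 9.846 × 10^-25

9.846 × 10^-25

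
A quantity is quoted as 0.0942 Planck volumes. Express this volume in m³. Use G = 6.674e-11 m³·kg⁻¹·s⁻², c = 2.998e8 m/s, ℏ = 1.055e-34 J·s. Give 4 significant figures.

One Planck volume: V_P = (ℏG/c³)^(3/2) = 4.224e-105 m³.
0.0942 × 4.224e-105 m³ = 3.979e-106 m³

3.979e-106 m³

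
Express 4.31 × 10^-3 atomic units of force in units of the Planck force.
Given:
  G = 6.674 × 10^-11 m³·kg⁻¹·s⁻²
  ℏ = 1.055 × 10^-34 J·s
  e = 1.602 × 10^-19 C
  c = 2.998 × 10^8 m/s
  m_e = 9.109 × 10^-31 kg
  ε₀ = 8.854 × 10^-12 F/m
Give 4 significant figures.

2.927 × 10^-54

atomic unit of force: F_au = E_h/a₀ = m_e²e⁶/((4πε₀)³ℏ⁴) = 8.220 × 10^-8 N
Planck force: F_P = c⁴/G = 1.210 × 10^44 N
4.31 × 10^-3 × 8.220 × 10^-8 / 1.210 × 10^44 = 2.927 × 10^-54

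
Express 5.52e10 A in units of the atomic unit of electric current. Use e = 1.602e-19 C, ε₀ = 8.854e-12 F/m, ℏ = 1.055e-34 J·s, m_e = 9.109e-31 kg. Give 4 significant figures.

8.349e12

atomic unit of electric current: I_au = e E_h/ℏ = m_e e⁵/((4πε₀)²ℏ³) = 6.612e-3 A.
5.52e10 / 6.612e-3 = 8.349e12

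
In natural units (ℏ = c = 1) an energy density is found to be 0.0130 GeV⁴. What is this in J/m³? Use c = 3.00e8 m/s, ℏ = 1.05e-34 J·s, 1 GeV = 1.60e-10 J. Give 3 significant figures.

[E]/[L]³ = [E]⁴/(ℏc)³; restore (ℏc)⁻³.
1 GeV⁴ → 1/(ℏc)³ × (1 GeV in J)⁴ = 2.10e37 J/m³.
Result: 0.0130 × 2.10e37 = 2.73e35 J/m³.

2.73e35 J/m³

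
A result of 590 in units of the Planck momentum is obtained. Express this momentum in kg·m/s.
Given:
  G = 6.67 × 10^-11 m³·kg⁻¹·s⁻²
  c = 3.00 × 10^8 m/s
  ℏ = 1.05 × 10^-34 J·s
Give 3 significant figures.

3.85 × 10^3 kg·m/s

One Planck momentum: p_P = √(ℏc³/G) = 6.52 kg·m/s.
590 × 6.52 kg·m/s = 3.85 × 10^3 kg·m/s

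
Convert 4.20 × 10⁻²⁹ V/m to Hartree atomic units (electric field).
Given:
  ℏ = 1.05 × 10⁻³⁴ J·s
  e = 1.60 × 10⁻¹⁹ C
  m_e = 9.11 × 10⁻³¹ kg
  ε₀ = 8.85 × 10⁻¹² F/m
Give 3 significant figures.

atomic unit of electric field: E_au = E_h/(e a₀) = m_e²e⁵/((4πε₀)³ℏ⁴) = 5.20 × 10¹¹ V/m.
4.20 × 10⁻²⁹ / 5.20 × 10¹¹ = 8.07 × 10⁻⁴¹

8.07 × 10⁻⁴¹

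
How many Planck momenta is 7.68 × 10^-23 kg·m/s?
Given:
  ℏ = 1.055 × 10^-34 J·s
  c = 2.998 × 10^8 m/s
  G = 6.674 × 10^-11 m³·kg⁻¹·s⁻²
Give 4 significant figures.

1.177 × 10^-23

Planck momentum: p_P = √(ℏc³/G) = 6.527 kg·m/s.
7.68 × 10^-23 / 6.527 = 1.177 × 10^-23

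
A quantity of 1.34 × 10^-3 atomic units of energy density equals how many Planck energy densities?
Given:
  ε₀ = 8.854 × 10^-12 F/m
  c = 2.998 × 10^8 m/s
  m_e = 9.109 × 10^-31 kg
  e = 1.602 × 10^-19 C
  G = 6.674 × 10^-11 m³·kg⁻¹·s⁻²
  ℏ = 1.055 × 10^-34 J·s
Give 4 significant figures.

atomic unit of energy density: u_au = E_h/a₀³ = m_e⁴e¹⁰/((4πε₀)⁵ℏ⁸) = 2.929 × 10^13 J/m³
Planck energy density: u_P = c⁷/(ℏG²) = 4.632 × 10^113 J/m³
1.34 × 10^-3 × 2.929 × 10^13 / 4.632 × 10^113 = 8.473 × 10^-104

8.473 × 10^-104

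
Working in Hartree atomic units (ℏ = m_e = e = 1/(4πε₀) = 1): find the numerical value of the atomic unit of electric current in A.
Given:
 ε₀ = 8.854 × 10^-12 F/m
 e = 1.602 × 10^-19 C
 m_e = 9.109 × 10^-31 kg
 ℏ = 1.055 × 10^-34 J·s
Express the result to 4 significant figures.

The unique combination of the constants set to 1 with dimensions of current is I_au = e E_h/ℏ = m_e e⁵/((4πε₀)²ℏ³).
E_h = 4.354 × 10^-18 J
e·E_h/ℏ = 6.612 × 10^-3 A

6.612 × 10^-3 A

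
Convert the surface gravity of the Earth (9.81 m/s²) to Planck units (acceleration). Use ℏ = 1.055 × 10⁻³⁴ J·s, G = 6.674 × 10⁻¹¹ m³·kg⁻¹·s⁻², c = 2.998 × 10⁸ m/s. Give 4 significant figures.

1.764 × 10⁻⁵¹

Planck acceleration: a_P = √(c⁷/(ℏG)) = 5.560 × 10⁵¹ m/s².
9.81 / 5.560 × 10⁵¹ = 1.764 × 10⁻⁵¹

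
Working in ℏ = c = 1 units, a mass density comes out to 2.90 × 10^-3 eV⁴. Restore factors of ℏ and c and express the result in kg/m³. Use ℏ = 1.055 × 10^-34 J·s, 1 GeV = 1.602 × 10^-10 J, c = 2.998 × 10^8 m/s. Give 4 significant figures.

6.716 × 10^-19 kg/m³

Mass density is [E]/(c²[L]³) = [E]⁴/(ℏ³c⁵).
1 GeV⁴ → 1/(ℏ³c⁵) × (1 GeV in J)⁴ = 2.316 × 10^20 kg/m³.
Convert the energy scale: 2.90 × 10^-3 eV⁴ = 2.90 × 10^-39 GeV⁴.
Result: 2.90 × 10^-39 × 2.316 × 10^20 = 6.716 × 10^-19 kg/m³.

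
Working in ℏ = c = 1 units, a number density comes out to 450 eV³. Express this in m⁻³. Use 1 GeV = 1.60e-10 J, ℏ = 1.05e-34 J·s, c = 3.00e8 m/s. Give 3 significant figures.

5.90e22 m⁻³

Number density is [L]⁻³ = [E]³/(ℏc)³.
1 GeV³ → 1/(ℏc)³ × (1 GeV in J)³ = 1.31e47 m⁻³.
Convert the energy scale: 450 eV³ = 4.50e-25 GeV³.
Result: 4.50e-25 × 1.31e47 = 5.90e22 m⁻³.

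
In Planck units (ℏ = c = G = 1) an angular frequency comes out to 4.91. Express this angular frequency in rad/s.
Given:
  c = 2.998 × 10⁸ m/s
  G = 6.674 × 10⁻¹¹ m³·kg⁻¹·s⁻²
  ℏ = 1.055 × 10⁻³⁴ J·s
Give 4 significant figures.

One Planck angular frequency: ω_P = √(c⁵/(ℏG)) = 1.855 × 10⁴³ rad/s.
4.91 × 1.855 × 10⁴³ rad/s = 9.106 × 10⁴³ rad/s

9.106 × 10⁴³ rad/s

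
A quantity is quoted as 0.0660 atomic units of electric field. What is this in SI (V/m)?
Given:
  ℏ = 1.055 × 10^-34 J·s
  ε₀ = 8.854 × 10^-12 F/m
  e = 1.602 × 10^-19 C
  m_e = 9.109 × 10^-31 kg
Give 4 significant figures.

3.386 × 10^10 V/m

One atomic unit of electric field: E_au = E_h/(e a₀) = m_e²e⁵/((4πε₀)³ℏ⁴) = 5.131 × 10^11 V/m.
0.0660 × 5.131 × 10^11 V/m = 3.386 × 10^10 V/m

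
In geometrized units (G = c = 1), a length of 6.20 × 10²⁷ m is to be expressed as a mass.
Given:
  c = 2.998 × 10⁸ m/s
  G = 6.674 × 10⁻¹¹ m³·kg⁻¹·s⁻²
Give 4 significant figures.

8.350 × 10⁵⁴ kg

Length → mass via c²/G.
6.20 × 10²⁷ m × (c²/G) = 8.350 × 10⁵⁴ kg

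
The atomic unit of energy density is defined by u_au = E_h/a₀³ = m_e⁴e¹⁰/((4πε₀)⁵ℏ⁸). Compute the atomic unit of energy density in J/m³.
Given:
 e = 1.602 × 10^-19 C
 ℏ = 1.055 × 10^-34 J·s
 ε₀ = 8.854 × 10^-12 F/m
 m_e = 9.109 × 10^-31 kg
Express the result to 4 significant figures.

u_au = E_h/a₀³ = m_e⁴e¹⁰/((4πε₀)⁵ℏ⁸)
E_h = 4.354 × 10^-18 J
a₀ = 5.297 × 10^-11 m
E_h/a₀³ = 2.929 × 10^13 J/m³

2.929 × 10^13 J/m³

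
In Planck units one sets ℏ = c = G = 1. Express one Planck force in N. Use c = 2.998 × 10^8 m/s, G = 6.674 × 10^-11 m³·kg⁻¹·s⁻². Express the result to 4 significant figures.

F_P = c⁴/G
  = 8.078 × 10^33 / 6.674 × 10^-11
  = 1.210 × 10^44 N

1.210 × 10^44 N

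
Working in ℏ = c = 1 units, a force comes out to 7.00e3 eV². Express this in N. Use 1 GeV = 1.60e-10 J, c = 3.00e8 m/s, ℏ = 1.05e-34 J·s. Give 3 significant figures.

Force is [E]/[L] = [E]²/(ℏc); restore (ℏc)⁻¹.
1 GeV² → 1/(ℏc) × (1 GeV in J)² = 8.13e5 N.
Convert the energy scale: 7.00e3 eV² = 7.00e-15 GeV².
Result: 7.00e-15 × 8.13e5 = 5.69e-9 N.

5.69e-9 N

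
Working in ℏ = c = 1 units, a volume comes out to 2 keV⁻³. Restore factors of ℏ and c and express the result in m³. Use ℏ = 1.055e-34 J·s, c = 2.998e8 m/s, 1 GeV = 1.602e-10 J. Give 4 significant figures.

Volume is [L]³ = [E]⁻³·(ℏc)³.
1 GeV⁻³ → (ℏc)³ × (1 GeV in J)⁻³ = 7.696e-48 m³.
Convert the energy scale: 2 keV⁻³ = 2.00e18 GeV⁻³.
Result: 2.00e18 × 7.696e-48 = 1.539e-29 m³.

1.539e-29 m³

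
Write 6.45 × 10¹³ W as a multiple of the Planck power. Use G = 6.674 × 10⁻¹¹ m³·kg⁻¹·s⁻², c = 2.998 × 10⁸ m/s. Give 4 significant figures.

Planck power: P_P = c⁵/G = 3.629 × 10⁵² W.
6.45 × 10¹³ / 3.629 × 10⁵² = 1.777 × 10⁻³⁹

1.777 × 10⁻³⁹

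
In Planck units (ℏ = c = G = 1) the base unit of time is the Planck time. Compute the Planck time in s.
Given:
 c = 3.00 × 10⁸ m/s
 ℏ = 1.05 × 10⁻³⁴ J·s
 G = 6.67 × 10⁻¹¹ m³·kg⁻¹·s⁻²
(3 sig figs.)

t_P = √(ℏG/c⁵)
  = √(2.88 × 10⁻⁸⁷)
  = 5.37 × 10⁻⁴⁴ s

5.37 × 10⁻⁴⁴ s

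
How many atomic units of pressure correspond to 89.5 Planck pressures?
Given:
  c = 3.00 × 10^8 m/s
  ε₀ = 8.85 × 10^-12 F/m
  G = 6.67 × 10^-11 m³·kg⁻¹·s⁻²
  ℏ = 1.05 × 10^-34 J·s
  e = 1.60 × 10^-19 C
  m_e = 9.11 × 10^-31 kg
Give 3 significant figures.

1.39 × 10^102

Planck pressure: p_P = c⁷/(ℏG²) = 4.68 × 10^113 Pa
atomic unit of pressure: P_au = E_h/a₀³ = m_e⁴e¹⁰/((4πε₀)⁵ℏ⁸) = 3.01 × 10^13 Pa
89.5 × 4.68 × 10^113 / 3.01 × 10^13 = 1.39 × 10^102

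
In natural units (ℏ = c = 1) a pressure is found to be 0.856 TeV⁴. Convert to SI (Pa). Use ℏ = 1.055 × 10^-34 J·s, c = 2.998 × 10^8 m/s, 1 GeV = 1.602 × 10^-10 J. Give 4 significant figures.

Pressure is [E]/[L]³ = [E]⁴/(ℏc)³.
1 GeV⁴ → 1/(ℏc)³ × (1 GeV in J)⁴ = 2.082 × 10^37 Pa.
Convert the energy scale: 0.856 TeV⁴ = 8.56 × 10^11 GeV⁴.
Result: 8.56 × 10^11 × 2.082 × 10^37 = 1.782 × 10^49 Pa.

1.782 × 10^49 Pa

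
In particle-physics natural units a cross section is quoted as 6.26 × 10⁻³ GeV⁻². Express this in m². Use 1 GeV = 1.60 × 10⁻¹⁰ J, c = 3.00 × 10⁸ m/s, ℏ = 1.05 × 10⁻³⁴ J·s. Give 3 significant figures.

Area is [L]² = [E]⁻²·(ℏc)²; restore (ℏc)².
1 GeV⁻² → (ℏc)² × (1 GeV in J)⁻² = 3.88 × 10⁻³² m².
Result: 6.26 × 10⁻³ × 3.88 × 10⁻³² = 2.43 × 10⁻³⁴ m².

2.43 × 10⁻³⁴ m²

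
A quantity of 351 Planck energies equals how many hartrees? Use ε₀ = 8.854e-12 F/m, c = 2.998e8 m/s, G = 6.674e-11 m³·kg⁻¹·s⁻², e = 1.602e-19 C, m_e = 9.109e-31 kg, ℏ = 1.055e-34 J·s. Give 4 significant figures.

1.577e29

Planck energy: E_P = √(ℏc⁵/G) = 1.957e9 J
hartree: E_h = m_e e⁴/(4πε₀ℏ)² = 4.354e-18 J
351 × 1.957e9 / 4.354e-18 = 1.577e29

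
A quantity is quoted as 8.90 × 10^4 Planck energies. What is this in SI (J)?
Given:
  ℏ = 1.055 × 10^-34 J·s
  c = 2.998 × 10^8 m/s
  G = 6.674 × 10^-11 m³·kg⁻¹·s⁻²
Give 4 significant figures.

One Planck energy: E_P = √(ℏc⁵/G) = 1.957 × 10^9 J.
8.90 × 10^4 × 1.957 × 10^9 J = 1.741 × 10^14 J

1.741 × 10^14 J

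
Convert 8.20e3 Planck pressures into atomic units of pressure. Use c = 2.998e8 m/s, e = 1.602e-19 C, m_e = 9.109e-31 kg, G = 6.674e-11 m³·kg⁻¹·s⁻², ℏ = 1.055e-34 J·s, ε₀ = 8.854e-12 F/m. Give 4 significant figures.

1.297e104

Planck pressure: p_P = c⁷/(ℏG²) = 4.632e113 Pa
atomic unit of pressure: P_au = E_h/a₀³ = m_e⁴e¹⁰/((4πε₀)⁵ℏ⁸) = 2.929e13 Pa
8.20e3 × 4.632e113 / 2.929e13 = 1.297e104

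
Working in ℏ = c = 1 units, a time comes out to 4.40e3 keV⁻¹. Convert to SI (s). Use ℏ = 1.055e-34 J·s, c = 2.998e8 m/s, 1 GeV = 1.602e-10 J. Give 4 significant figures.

A time is [E]⁻¹ in ℏ=c=1; restore one factor of ℏ.
1 GeV⁻¹ → ℏ × (1 GeV in J)⁻¹ = 6.586e-25 s.
Convert the energy scale: 4.40e3 keV⁻¹ = 4.40e9 GeV⁻¹.
Result: 4.40e9 × 6.586e-25 = 2.898e-15 s.

2.898e-15 s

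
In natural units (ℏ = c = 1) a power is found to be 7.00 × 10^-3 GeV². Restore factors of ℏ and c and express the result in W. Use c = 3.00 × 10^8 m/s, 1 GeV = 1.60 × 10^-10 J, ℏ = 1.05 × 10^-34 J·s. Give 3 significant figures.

Power is [E]/[T] = [E]²/ℏ.
1 GeV² → 1/ℏ × (1 GeV in J)² = 2.44 × 10^14 W.
Result: 7.00 × 10^-3 × 2.44 × 10^14 = 1.71 × 10^12 W.

1.71 × 10^12 W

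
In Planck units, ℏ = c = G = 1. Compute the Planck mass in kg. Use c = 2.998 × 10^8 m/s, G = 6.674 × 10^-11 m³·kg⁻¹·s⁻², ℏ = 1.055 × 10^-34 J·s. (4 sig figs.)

2.177 × 10^-8 kg

The unique combination of the constants set to 1 with dimensions of mass is m_P = √(ℏc/G).
  = √(4.739 × 10^-16)
  = 2.177 × 10^-8 kg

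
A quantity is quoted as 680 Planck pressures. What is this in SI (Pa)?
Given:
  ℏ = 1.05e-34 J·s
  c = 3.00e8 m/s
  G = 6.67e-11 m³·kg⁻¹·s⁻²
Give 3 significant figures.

3.18e116 Pa

One Planck pressure: p_P = c⁷/(ℏG²) = 4.68e113 Pa.
680 × 4.68e113 Pa = 3.18e116 Pa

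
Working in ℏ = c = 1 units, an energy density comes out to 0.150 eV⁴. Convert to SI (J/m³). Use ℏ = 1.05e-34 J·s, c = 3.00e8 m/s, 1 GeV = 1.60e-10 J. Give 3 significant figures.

3.15 J/m³

[E]/[L]³ = [E]⁴/(ℏc)³; restore (ℏc)⁻³.
1 GeV⁴ → 1/(ℏc)³ × (1 GeV in J)⁴ = 2.10e37 J/m³.
Convert the energy scale: 0.150 eV⁴ = 1.50e-37 GeV⁴.
Result: 1.50e-37 × 2.10e37 = 3.15 J/m³.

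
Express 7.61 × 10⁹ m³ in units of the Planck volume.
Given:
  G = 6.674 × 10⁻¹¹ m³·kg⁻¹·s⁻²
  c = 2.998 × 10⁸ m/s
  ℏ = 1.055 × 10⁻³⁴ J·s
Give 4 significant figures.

Planck volume: V_P = (ℏG/c³)^(3/2) = 4.224 × 10⁻¹⁰⁵ m³.
7.61 × 10⁹ / 4.224 × 10⁻¹⁰⁵ = 1.802 × 10¹¹⁴

1.802 × 10¹¹⁴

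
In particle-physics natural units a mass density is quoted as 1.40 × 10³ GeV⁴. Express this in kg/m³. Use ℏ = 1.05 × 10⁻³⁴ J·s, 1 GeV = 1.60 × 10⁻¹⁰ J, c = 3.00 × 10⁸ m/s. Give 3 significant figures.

3.26 × 10²³ kg/m³

Mass density is [E]/(c²[L]³) = [E]⁴/(ℏ³c⁵).
1 GeV⁴ → 1/(ℏ³c⁵) × (1 GeV in J)⁴ = 2.33 × 10²⁰ kg/m³.
Result: 1.40 × 10³ × 2.33 × 10²⁰ = 3.26 × 10²³ kg/m³.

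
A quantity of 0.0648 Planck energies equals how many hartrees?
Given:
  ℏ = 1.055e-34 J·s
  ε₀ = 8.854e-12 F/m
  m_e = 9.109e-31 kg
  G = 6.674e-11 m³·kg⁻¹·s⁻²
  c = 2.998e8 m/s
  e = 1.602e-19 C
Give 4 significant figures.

2.912e25

Planck energy: E_P = √(ℏc⁵/G) = 1.957e9 J
hartree: E_h = m_e e⁴/(4πε₀ℏ)² = 4.354e-18 J
0.0648 × 1.957e9 / 4.354e-18 = 2.912e25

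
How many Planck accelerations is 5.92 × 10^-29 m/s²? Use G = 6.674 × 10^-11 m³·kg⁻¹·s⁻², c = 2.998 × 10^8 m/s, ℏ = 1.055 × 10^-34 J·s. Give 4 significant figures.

1.065 × 10^-80

Planck acceleration: a_P = √(c⁷/(ℏG)) = 5.560 × 10^51 m/s².
5.92 × 10^-29 / 5.560 × 10^51 = 1.065 × 10^-80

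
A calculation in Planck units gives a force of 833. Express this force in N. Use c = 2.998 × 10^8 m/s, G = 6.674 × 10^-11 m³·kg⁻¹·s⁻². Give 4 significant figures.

One Planck force: F_P = c⁴/G = 1.210 × 10^44 N.
833 × 1.210 × 10^44 N = 1.008 × 10^47 N

1.008 × 10^47 N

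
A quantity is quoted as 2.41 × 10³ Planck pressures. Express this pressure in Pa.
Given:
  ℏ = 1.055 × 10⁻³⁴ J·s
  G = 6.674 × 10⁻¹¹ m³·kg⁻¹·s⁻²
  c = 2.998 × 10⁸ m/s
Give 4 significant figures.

One Planck pressure: p_P = c⁷/(ℏG²) = 4.632 × 10¹¹³ Pa.
2.41 × 10³ × 4.632 × 10¹¹³ Pa = 1.116 × 10¹¹⁷ Pa

1.116 × 10¹¹⁷ Pa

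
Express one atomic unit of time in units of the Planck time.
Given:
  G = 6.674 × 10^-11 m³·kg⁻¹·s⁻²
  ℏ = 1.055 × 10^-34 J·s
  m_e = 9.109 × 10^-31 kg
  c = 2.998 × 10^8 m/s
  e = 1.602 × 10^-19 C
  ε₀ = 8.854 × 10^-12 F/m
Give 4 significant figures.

4.494 × 10^26

atomic unit of time: τ_au = (4πε₀)²ℏ³/(m_e e⁴) = 2.423 × 10^-17 s
Planck time: t_P = √(ℏG/c⁵) = 5.392 × 10^-44 s
ratio = 2.423 × 10^-17 / 5.392 × 10^-44 = 4.494 × 10^26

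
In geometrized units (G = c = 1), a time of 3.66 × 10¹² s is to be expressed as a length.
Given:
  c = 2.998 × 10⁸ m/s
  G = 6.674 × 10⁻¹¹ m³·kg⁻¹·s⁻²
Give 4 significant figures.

Time → length via c.
3.66 × 10¹² s × (c) = 1.097 × 10²¹ m

1.097 × 10²¹ m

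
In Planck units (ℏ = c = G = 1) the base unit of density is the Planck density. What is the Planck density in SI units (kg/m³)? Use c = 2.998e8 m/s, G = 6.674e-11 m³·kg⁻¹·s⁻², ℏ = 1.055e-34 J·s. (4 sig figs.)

5.154e96 kg/m³

ρ_P = c⁵/(ℏG²)
  = 2.422e42 / 4.699e-55
  = 5.154e96 kg/m³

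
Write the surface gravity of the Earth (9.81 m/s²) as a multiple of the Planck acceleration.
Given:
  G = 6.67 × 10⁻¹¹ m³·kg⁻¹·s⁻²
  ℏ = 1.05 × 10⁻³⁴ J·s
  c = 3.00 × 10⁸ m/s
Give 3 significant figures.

Planck acceleration: a_P = √(c⁷/(ℏG)) = 5.59 × 10⁵¹ m/s².
9.81 / 5.59 × 10⁵¹ = 1.76 × 10⁻⁵¹

1.76 × 10⁻⁵¹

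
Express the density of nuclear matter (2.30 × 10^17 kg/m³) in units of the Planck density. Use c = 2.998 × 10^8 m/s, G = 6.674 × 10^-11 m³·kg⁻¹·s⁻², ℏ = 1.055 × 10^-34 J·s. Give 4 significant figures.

4.463 × 10^-80

Planck density: ρ_P = c⁵/(ℏG²) = 5.154 × 10^96 kg/m³.
2.30 × 10^17 / 5.154 × 10^96 = 4.463 × 10^-80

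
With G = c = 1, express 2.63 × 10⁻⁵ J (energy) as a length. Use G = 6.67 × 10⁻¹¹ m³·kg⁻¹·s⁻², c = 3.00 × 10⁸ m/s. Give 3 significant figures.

2.17 × 10⁻⁴⁹ m

Energy → length via G/c⁴.
2.63 × 10⁻⁵ J × (G/c⁴) = 2.17 × 10⁻⁴⁹ m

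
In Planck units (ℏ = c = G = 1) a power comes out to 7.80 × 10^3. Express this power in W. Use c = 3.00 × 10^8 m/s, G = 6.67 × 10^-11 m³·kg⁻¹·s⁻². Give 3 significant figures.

One Planck power: P_P = c⁵/G = 3.64 × 10^52 W.
7.80 × 10^3 × 3.64 × 10^52 W = 2.84 × 10^56 W

2.84 × 10^56 W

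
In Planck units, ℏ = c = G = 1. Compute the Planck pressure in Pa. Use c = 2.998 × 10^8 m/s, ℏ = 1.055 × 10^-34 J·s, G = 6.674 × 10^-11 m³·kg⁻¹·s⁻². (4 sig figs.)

4.632 × 10^113 Pa

Dimensional analysis gives p_P = c⁷/(ℏG²).
  = 2.177 × 10^59 / 4.699 × 10^-55
  = 4.632 × 10^113 Pa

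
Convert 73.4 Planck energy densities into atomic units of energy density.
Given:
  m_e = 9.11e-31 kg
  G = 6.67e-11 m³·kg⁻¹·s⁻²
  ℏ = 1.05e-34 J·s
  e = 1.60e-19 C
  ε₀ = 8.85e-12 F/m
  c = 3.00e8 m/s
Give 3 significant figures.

Planck energy density: u_P = c⁷/(ℏG²) = 4.68e113 J/m³
atomic unit of energy density: u_au = E_h/a₀³ = m_e⁴e¹⁰/((4πε₀)⁵ℏ⁸) = 3.01e13 J/m³
73.4 × 4.68e113 / 3.01e13 = 1.14e102

1.14e102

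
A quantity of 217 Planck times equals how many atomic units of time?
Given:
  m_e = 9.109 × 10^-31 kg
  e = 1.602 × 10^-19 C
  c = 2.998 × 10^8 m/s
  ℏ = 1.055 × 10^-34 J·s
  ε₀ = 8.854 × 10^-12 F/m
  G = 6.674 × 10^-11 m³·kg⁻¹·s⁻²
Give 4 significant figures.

4.829 × 10^-25

Planck time: t_P = √(ℏG/c⁵) = 5.392 × 10^-44 s
atomic unit of time: τ_au = (4πε₀)²ℏ³/(m_e e⁴) = 2.423 × 10^-17 s
217 × 5.392 × 10^-44 / 2.423 × 10^-17 = 4.829 × 10^-25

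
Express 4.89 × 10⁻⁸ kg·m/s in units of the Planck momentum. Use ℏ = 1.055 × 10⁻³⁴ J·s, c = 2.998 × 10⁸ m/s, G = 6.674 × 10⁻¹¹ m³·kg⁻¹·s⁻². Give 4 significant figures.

7.493 × 10⁻⁹

Planck momentum: p_P = √(ℏc³/G) = 6.527 kg·m/s.
4.89 × 10⁻⁸ / 6.527 = 7.493 × 10⁻⁹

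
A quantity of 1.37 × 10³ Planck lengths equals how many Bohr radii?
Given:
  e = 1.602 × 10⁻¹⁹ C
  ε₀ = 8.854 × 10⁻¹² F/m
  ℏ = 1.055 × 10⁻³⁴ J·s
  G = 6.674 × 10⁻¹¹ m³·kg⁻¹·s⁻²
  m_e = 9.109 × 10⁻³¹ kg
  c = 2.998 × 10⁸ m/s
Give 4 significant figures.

4.181 × 10⁻²²

Planck length: ℓ_P = √(ℏG/c³) = 1.616 × 10⁻³⁵ m
Bohr radius: a₀ = 4πε₀ℏ²/(m_e e²) = 5.297 × 10⁻¹¹ m
1.37 × 10³ × 1.616 × 10⁻³⁵ / 5.297 × 10⁻¹¹ = 4.181 × 10⁻²²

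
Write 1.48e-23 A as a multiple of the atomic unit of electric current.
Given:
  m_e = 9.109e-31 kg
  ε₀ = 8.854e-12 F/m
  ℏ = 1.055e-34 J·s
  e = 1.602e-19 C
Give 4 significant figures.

2.238e-21

atomic unit of electric current: I_au = e E_h/ℏ = m_e e⁵/((4πε₀)²ℏ³) = 6.612e-3 A.
1.48e-23 / 6.612e-3 = 2.238e-21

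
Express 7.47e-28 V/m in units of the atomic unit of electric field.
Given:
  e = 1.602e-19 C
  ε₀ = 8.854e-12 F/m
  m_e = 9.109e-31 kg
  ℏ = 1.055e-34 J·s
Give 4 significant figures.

atomic unit of electric field: E_au = E_h/(e a₀) = m_e²e⁵/((4πε₀)³ℏ⁴) = 5.131e11 V/m.
7.47e-28 / 5.131e11 = 1.456e-39

1.456e-39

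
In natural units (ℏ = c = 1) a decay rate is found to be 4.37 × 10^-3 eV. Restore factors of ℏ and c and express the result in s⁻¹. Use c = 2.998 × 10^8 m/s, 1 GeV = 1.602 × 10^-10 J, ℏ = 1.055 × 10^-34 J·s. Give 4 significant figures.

A rate is [E]/ℏ; divide by ℏ.
1 GeV → 1/ℏ × (1 GeV in J) = 1.518 × 10^24 s⁻¹.
Convert the energy scale: 4.37 × 10^-3 eV = 4.37 × 10^-12 GeV.
Result: 4.37 × 10^-12 × 1.518 × 10^24 = 6.636 × 10^12 s⁻¹.

6.636 × 10^12 s⁻¹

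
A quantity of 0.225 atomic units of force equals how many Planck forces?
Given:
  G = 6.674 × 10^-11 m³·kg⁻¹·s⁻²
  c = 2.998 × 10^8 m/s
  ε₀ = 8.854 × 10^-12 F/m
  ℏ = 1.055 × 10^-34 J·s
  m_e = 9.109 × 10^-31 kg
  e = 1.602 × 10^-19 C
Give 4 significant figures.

atomic unit of force: F_au = E_h/a₀ = m_e²e⁶/((4πε₀)³ℏ⁴) = 8.220 × 10^-8 N
Planck force: F_P = c⁴/G = 1.210 × 10^44 N
0.225 × 8.220 × 10^-8 / 1.210 × 10^44 = 1.528 × 10^-52

1.528 × 10^-52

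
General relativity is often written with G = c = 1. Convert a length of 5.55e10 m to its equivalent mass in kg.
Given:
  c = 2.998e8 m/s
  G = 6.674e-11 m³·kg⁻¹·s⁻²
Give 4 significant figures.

7.474e37 kg

Length → mass via c²/G.
5.55e10 m × (c²/G) = 7.474e37 kg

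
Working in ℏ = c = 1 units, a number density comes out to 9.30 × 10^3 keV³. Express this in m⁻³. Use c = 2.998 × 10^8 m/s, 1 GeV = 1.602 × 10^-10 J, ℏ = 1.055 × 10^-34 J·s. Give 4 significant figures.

1.208 × 10^33 m⁻³

Number density is [L]⁻³ = [E]³/(ℏc)³.
1 GeV³ → 1/(ℏc)³ × (1 GeV in J)³ = 1.299 × 10^47 m⁻³.
Convert the energy scale: 9.30 × 10^3 keV³ = 9.30 × 10^-15 GeV³.
Result: 9.30 × 10^-15 × 1.299 × 10^47 = 1.208 × 10^33 m⁻³.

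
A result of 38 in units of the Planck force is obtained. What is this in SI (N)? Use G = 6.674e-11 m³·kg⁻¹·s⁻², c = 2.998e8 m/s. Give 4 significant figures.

One Planck force: F_P = c⁴/G = 1.210e44 N.
38 × 1.210e44 N = 4.600e45 N

4.600e45 N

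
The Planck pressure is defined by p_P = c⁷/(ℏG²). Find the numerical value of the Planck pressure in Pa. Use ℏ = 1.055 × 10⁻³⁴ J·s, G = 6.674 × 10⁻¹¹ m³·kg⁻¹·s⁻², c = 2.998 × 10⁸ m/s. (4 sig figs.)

4.632 × 10¹¹³ Pa

p_P = c⁷/(ℏG²)
  = 2.177 × 10⁵⁹ / 4.699 × 10⁻⁵⁵
  = 4.632 × 10¹¹³ Pa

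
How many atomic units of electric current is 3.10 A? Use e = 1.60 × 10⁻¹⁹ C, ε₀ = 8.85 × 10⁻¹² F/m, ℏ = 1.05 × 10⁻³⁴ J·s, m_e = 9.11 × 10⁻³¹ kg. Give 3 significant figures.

465

atomic unit of electric current: I_au = e E_h/ℏ = m_e e⁵/((4πε₀)²ℏ³) = 6.67 × 10⁻³ A.
3.10 / 6.67 × 10⁻³ = 465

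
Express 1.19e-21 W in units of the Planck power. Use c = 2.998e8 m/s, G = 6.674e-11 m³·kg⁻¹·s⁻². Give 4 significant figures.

Planck power: P_P = c⁵/G = 3.629e52 W.
1.19e-21 / 3.629e52 = 3.279e-74

3.279e-74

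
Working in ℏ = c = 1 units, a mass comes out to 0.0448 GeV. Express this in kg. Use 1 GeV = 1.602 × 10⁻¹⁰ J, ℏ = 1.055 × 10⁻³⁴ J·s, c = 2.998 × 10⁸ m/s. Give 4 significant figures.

Mass is [E]/c²; divide by c².
1 GeV → 1/c² × (1 GeV in J) = 1.782 × 10⁻²⁷ kg.
Result: 0.0448 × 1.782 × 10⁻²⁷ = 7.985 × 10⁻²⁹ kg.

7.985 × 10⁻²⁹ kg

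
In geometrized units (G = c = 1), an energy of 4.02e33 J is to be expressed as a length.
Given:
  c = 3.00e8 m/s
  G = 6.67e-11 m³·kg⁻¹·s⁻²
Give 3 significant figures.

Energy → length via G/c⁴.
4.02e33 J × (G/c⁴) = 3.31e-11 m

3.31e-11 m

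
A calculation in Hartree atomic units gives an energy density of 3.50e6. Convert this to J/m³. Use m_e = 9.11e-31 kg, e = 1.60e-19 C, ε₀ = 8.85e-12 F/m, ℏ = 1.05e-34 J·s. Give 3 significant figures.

1.05e20 J/m³

One atomic unit of energy density: u_au = E_h/a₀³ = m_e⁴e¹⁰/((4πε₀)⁵ℏ⁸) = 3.01e13 J/m³.
3.50e6 × 3.01e13 J/m³ = 1.05e20 J/m³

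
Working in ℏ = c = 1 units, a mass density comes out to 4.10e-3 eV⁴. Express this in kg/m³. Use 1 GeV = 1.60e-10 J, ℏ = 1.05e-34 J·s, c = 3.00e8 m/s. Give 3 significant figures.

Mass density is [E]/(c²[L]³) = [E]⁴/(ℏ³c⁵).
1 GeV⁴ → 1/(ℏ³c⁵) × (1 GeV in J)⁴ = 2.33e20 kg/m³.
Convert the energy scale: 4.10e-3 eV⁴ = 4.10e-39 GeV⁴.
Result: 4.10e-39 × 2.33e20 = 9.55e-19 kg/m³.

9.55e-19 kg/m³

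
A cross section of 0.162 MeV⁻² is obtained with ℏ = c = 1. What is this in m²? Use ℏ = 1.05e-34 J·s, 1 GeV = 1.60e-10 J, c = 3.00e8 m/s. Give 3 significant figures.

6.28e-27 m²

Area is [L]² = [E]⁻²·(ℏc)²; restore (ℏc)².
1 GeV⁻² → (ℏc)² × (1 GeV in J)⁻² = 3.88e-32 m².
Convert the energy scale: 0.162 MeV⁻² = 1.62e5 GeV⁻².
Result: 1.62e5 × 3.88e-32 = 6.28e-27 m².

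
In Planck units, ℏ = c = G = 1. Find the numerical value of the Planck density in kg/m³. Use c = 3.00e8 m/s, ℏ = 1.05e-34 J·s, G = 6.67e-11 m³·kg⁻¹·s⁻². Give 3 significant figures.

Dimensional analysis gives ρ_P = c⁵/(ℏG²).
  = 2.43e42 / 4.67e-55
  = 5.20e96 kg/m³

5.20e96 kg/m³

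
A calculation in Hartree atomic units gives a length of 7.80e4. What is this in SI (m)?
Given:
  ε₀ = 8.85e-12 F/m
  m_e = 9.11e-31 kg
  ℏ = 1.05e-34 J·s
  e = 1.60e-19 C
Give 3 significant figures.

One Bohr radius: a₀ = 4πε₀ℏ²/(m_e e²) = 5.26e-11 m.
7.80e4 × 5.26e-11 m = 4.10e-6 m

4.10e-6 m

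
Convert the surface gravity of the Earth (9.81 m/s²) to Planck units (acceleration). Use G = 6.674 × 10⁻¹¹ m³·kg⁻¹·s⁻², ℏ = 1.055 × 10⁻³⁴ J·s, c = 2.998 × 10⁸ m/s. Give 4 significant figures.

1.764 × 10⁻⁵¹

Planck acceleration: a_P = √(c⁷/(ℏG)) = 5.560 × 10⁵¹ m/s².
9.81 / 5.560 × 10⁵¹ = 1.764 × 10⁻⁵¹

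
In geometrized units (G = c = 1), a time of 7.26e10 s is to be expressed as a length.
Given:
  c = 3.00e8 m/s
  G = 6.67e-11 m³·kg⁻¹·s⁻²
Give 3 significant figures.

Time → length via c.
7.26e10 s × (c) = 2.18e19 m

2.18e19 m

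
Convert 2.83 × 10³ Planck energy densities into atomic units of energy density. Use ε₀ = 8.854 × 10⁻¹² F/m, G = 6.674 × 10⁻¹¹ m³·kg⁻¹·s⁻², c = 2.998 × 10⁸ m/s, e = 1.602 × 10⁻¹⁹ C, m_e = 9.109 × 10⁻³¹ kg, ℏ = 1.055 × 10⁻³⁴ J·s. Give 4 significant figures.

4.476 × 10¹⁰³

Planck energy density: u_P = c⁷/(ℏG²) = 4.632 × 10¹¹³ J/m³
atomic unit of energy density: u_au = E_h/a₀³ = m_e⁴e¹⁰/((4πε₀)⁵ℏ⁸) = 2.929 × 10¹³ J/m³
2.83 × 10³ × 4.632 × 10¹¹³ / 2.929 × 10¹³ = 4.476 × 10¹⁰³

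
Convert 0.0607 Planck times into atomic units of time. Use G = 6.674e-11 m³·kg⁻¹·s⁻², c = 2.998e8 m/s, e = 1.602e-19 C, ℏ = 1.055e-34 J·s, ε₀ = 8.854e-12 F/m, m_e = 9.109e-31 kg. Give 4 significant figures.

1.351e-28

Planck time: t_P = √(ℏG/c⁵) = 5.392e-44 s
atomic unit of time: τ_au = (4πε₀)²ℏ³/(m_e e⁴) = 2.423e-17 s
0.0607 × 5.392e-44 / 2.423e-17 = 1.351e-28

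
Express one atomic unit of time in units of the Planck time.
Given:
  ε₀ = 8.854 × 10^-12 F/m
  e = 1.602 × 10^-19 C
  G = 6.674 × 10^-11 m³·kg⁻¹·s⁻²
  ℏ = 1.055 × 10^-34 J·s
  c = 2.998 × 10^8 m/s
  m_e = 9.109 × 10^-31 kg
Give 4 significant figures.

4.494 × 10^26

atomic unit of time: τ_au = (4πε₀)²ℏ³/(m_e e⁴) = 2.423 × 10^-17 s
Planck time: t_P = √(ℏG/c⁵) = 5.392 × 10^-44 s
ratio = 2.423 × 10^-17 / 5.392 × 10^-44 = 4.494 × 10^26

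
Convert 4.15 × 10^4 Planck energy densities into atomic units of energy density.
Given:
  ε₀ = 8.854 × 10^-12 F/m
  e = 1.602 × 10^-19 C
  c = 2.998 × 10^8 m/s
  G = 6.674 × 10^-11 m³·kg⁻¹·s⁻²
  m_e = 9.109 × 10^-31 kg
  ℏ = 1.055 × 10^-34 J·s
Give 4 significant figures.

6.563 × 10^104

Planck energy density: u_P = c⁷/(ℏG²) = 4.632 × 10^113 J/m³
atomic unit of energy density: u_au = E_h/a₀³ = m_e⁴e¹⁰/((4πε₀)⁵ℏ⁸) = 2.929 × 10^13 J/m³
4.15 × 10^4 × 4.632 × 10^113 / 2.929 × 10^13 = 6.563 × 10^104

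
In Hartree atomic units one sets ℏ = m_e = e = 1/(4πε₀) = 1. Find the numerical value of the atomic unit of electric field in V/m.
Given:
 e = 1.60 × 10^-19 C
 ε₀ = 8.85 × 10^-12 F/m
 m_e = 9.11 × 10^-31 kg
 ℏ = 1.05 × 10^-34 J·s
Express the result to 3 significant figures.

E_au = E_h/(e a₀) = m_e²e⁵/((4πε₀)³ℏ⁴)
E_h = 4.38 × 10^-18 J
a₀ = 5.26 × 10^-11 m
E_h/(e·a₀) = 5.20 × 10^11 V/m

5.20 × 10^11 V/m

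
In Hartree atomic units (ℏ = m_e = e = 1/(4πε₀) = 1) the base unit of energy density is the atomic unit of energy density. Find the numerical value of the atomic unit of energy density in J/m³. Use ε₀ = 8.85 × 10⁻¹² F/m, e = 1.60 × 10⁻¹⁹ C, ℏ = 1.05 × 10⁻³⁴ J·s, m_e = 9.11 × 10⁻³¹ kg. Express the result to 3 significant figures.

u_au = E_h/a₀³ = m_e⁴e¹⁰/((4πε₀)⁵ℏ⁸)
E_h = 4.38 × 10⁻¹⁸ J
a₀ = 5.26 × 10⁻¹¹ m
E_h/a₀³ = 3.01 × 10¹³ J/m³

3.01 × 10¹³ J/m³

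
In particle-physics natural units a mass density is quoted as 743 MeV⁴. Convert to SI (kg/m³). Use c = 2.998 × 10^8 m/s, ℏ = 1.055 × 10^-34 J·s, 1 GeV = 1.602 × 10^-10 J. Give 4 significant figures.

1.721 × 10^11 kg/m³

Mass density is [E]/(c²[L]³) = [E]⁴/(ℏ³c⁵).
1 GeV⁴ → 1/(ℏ³c⁵) × (1 GeV in J)⁴ = 2.316 × 10^20 kg/m³.
Convert the energy scale: 743 MeV⁴ = 7.43 × 10^-10 GeV⁴.
Result: 7.43 × 10^-10 × 2.316 × 10^20 = 1.721 × 10^11 kg/m³.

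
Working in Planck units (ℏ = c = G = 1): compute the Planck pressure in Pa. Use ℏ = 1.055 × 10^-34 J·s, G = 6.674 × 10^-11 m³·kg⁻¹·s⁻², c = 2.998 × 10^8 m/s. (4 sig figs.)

The unique combination of the constants set to 1 with dimensions of pressure is p_P = c⁷/(ℏG²).
  = 2.177 × 10^59 / 4.699 × 10^-55
  = 4.632 × 10^113 Pa

4.632 × 10^113 Pa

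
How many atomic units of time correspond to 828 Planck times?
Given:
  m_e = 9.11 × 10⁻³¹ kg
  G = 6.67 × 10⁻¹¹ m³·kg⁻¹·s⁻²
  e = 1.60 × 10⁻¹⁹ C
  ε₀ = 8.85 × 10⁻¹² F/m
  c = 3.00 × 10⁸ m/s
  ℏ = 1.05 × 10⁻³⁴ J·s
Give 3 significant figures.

1.85 × 10⁻²⁴

Planck time: t_P = √(ℏG/c⁵) = 5.37 × 10⁻⁴⁴ s
atomic unit of time: τ_au = (4πε₀)²ℏ³/(m_e e⁴) = 2.40 × 10⁻¹⁷ s
828 × 5.37 × 10⁻⁴⁴ / 2.40 × 10⁻¹⁷ = 1.85 × 10⁻²⁴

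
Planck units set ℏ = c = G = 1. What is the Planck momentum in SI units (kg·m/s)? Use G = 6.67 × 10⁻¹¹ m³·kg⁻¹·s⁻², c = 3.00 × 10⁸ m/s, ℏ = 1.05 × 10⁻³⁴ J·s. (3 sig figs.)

The unique combination of the constants set to 1 with dimensions of momentum is p_P = √(ℏc³/G).
  = √(42.5)
  = 6.52 kg·m/s

6.52 kg·m/s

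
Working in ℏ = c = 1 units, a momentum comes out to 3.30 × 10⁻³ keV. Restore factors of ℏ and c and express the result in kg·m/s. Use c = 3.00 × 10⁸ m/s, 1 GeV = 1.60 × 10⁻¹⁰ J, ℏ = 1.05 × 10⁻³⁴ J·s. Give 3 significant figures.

Momentum is [E]/c; divide by c.
1 GeV → 1/c × (1 GeV in J) = 5.33 × 10⁻¹⁹ kg·m/s.
Convert the energy scale: 3.30 × 10⁻³ keV = 3.30 × 10⁻⁹ GeV.
Result: 3.30 × 10⁻⁹ × 5.33 × 10⁻¹⁹ = 1.76 × 10⁻²⁷ kg·m/s.

1.76 × 10⁻²⁷ kg·m/s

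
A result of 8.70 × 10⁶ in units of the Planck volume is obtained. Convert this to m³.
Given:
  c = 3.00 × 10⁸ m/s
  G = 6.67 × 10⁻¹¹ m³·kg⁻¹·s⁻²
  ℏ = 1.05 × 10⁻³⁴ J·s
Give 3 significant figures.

One Planck volume: V_P = (ℏG/c³)^(3/2) = 4.18 × 10⁻¹⁰⁵ m³.
8.70 × 10⁶ × 4.18 × 10⁻¹⁰⁵ m³ = 3.63 × 10⁻⁹⁸ m³

3.63 × 10⁻⁹⁸ m³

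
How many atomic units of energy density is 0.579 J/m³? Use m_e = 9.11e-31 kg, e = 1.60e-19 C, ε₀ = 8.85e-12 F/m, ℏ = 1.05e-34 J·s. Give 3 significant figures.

1.92e-14

atomic unit of energy density: u_au = E_h/a₀³ = m_e⁴e¹⁰/((4πε₀)⁵ℏ⁸) = 3.01e13 J/m³.
0.579 / 3.01e13 = 1.92e-14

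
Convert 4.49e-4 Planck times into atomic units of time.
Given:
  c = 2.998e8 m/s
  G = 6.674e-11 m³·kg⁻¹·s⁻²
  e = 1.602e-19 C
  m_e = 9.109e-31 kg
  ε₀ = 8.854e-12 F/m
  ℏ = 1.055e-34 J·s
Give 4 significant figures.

9.992e-31

Planck time: t_P = √(ℏG/c⁵) = 5.392e-44 s
atomic unit of time: τ_au = (4πε₀)²ℏ³/(m_e e⁴) = 2.423e-17 s
4.49e-4 × 5.392e-44 / 2.423e-17 = 9.992e-31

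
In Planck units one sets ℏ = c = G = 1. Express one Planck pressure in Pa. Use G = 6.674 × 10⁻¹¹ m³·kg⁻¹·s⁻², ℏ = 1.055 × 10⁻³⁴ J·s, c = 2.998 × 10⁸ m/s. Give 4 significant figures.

p_P = c⁷/(ℏG²)
  = 2.177 × 10⁵⁹ / 4.699 × 10⁻⁵⁵
  = 4.632 × 10¹¹³ Pa

4.632 × 10¹¹³ Pa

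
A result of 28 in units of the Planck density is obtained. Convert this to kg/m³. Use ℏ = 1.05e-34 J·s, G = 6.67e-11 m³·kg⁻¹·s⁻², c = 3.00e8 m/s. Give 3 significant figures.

One Planck density: ρ_P = c⁵/(ℏG²) = 5.20e96 kg/m³.
28 × 5.20e96 kg/m³ = 1.46e98 kg/m³

1.46e98 kg/m³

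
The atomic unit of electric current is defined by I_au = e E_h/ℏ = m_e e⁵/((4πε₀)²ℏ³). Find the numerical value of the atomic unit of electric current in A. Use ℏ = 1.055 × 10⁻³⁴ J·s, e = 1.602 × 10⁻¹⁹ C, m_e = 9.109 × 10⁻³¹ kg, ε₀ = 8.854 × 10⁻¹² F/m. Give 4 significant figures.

I_au = e E_h/ℏ = m_e e⁵/((4πε₀)²ℏ³)
E_h = 4.354 × 10⁻¹⁸ J
e·E_h/ℏ = 6.612 × 10⁻³ A

6.612 × 10⁻³ A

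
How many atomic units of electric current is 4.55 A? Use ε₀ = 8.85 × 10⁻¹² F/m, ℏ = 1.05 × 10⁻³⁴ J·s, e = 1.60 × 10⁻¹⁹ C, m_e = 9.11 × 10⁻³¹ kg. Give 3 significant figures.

682

atomic unit of electric current: I_au = e E_h/ℏ = m_e e⁵/((4πε₀)²ℏ³) = 6.67 × 10⁻³ A.
4.55 / 6.67 × 10⁻³ = 682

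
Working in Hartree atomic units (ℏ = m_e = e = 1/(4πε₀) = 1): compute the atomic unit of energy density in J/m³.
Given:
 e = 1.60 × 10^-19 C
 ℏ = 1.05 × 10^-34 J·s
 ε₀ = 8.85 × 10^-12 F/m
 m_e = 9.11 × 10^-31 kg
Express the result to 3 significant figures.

3.01 × 10^13 J/m³

Dimensional analysis gives u_au = E_h/a₀³ = m_e⁴e¹⁰/((4πε₀)⁵ℏ⁸).
E_h = 4.38 × 10^-18 J
a₀ = 5.26 × 10^-11 m
E_h/a₀³ = 3.01 × 10^13 J/m³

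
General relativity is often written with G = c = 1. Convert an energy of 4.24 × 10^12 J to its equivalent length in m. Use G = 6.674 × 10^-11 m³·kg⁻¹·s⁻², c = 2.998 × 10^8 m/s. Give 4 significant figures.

Energy → length via G/c⁴.
4.24 × 10^12 J × (G/c⁴) = 3.503 × 10^-32 m

3.503 × 10^-32 m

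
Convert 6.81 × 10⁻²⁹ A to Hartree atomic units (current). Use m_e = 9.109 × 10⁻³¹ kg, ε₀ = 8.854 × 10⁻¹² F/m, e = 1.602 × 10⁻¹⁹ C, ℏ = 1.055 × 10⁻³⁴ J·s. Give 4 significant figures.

atomic unit of electric current: I_au = e E_h/ℏ = m_e e⁵/((4πε₀)²ℏ³) = 6.612 × 10⁻³ A.
6.81 × 10⁻²⁹ / 6.612 × 10⁻³ = 1.030 × 10⁻²⁶

1.030 × 10⁻²⁶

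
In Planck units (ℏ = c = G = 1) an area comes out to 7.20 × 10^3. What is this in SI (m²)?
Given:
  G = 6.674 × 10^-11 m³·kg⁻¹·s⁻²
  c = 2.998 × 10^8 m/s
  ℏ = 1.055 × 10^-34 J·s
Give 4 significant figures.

One Planck area: A_P = ℏG/c³ = 2.613 × 10^-70 m².
7.20 × 10^3 × 2.613 × 10^-70 m² = 1.881 × 10^-66 m²

1.881 × 10^-66 m²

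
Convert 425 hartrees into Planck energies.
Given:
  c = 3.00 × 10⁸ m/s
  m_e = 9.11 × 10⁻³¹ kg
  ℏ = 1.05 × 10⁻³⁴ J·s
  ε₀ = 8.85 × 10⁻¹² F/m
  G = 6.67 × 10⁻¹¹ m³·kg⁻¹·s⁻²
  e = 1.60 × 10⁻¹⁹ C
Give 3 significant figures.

hartree: E_h = m_e e⁴/(4πε₀ℏ)² = 4.38 × 10⁻¹⁸ J
Planck energy: E_P = √(ℏc⁵/G) = 1.96 × 10⁹ J
425 × 4.38 × 10⁻¹⁸ / 1.96 × 10⁹ = 9.51 × 10⁻²⁵

9.51 × 10⁻²⁵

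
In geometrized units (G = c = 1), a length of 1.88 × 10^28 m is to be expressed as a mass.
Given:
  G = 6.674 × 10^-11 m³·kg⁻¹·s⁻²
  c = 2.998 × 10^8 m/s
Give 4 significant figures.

Length → mass via c²/G.
1.88 × 10^28 m × (c²/G) = 2.532 × 10^55 kg

2.532 × 10^55 kg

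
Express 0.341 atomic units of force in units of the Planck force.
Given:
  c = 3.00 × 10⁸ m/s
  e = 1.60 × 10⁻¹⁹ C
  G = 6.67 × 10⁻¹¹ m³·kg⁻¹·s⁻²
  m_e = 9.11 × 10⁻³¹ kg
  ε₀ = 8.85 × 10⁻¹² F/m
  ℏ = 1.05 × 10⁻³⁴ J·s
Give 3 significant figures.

atomic unit of force: F_au = E_h/a₀ = m_e²e⁶/((4πε₀)³ℏ⁴) = 8.33 × 10⁻⁸ N
Planck force: F_P = c⁴/G = 1.21 × 10⁴⁴ N
0.341 × 8.33 × 10⁻⁸ / 1.21 × 10⁴⁴ = 2.34 × 10⁻⁵²

2.34 × 10⁻⁵²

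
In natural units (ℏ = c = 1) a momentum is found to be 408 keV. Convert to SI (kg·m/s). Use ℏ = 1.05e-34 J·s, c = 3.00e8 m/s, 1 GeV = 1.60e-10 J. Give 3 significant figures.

Momentum is [E]/c; divide by c.
1 GeV → 1/c × (1 GeV in J) = 5.33e-19 kg·m/s.
Convert the energy scale: 408 keV = 4.08e-4 GeV.
Result: 4.08e-4 × 5.33e-19 = 2.18e-22 kg·m/s.

2.18e-22 kg·m/s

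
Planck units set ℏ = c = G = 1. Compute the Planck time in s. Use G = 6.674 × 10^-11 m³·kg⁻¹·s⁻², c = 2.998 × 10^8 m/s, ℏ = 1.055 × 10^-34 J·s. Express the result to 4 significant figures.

The unique combination of the constants set to 1 with dimensions of time is t_P = √(ℏG/c⁵).
  = √(2.907 × 10^-87)
  = 5.392 × 10^-44 s

5.392 × 10^-44 s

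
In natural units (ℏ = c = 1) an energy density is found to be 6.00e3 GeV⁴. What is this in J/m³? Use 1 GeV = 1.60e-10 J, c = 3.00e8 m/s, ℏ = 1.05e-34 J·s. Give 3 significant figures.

1.26e41 J/m³

[E]/[L]³ = [E]⁴/(ℏc)³; restore (ℏc)⁻³.
1 GeV⁴ → 1/(ℏc)³ × (1 GeV in J)⁴ = 2.10e37 J/m³.
Result: 6.00e3 × 2.10e37 = 1.26e41 J/m³.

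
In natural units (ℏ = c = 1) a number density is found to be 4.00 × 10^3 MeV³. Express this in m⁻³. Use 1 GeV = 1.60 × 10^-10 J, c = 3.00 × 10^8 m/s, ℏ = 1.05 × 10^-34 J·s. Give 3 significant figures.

Number density is [L]⁻³ = [E]³/(ℏc)³.
1 GeV³ → 1/(ℏc)³ × (1 GeV in J)³ = 1.31 × 10^47 m⁻³.
Convert the energy scale: 4.00 × 10^3 MeV³ = 4.00 × 10^-6 GeV³.
Result: 4.00 × 10^-6 × 1.31 × 10^47 = 5.24 × 10^41 m⁻³.

5.24 × 10^41 m⁻³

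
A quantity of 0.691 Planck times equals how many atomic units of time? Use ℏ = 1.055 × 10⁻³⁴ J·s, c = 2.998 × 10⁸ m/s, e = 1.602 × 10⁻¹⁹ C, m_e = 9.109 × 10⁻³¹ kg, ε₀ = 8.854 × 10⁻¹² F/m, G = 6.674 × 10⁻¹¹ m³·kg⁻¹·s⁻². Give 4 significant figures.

1.538 × 10⁻²⁷

Planck time: t_P = √(ℏG/c⁵) = 5.392 × 10⁻⁴⁴ s
atomic unit of time: τ_au = (4πε₀)²ℏ³/(m_e e⁴) = 2.423 × 10⁻¹⁷ s
0.691 × 5.392 × 10⁻⁴⁴ / 2.423 × 10⁻¹⁷ = 1.538 × 10⁻²⁷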